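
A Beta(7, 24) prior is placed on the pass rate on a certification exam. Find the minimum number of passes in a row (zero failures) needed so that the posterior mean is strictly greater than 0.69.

k = 47

After k passes and 0 failures the posterior is Beta(7+k, 24), with mean (7+k)/(7+24+k).
Set (7+k)/(31+k) > 0.69 and solve: k > (0.69·31 − 7)/(1 − 0.69) = 46.419.
The smallest integer exceeding 46.419 is 47, and checking k=47: (54)/(78) = 0.6923 > 0.69.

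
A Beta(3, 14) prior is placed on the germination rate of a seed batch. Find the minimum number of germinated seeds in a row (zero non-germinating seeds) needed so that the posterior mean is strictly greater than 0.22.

k = 1

After k germinated seeds and 0 non-germinating seeds the posterior is Beta(3+k, 14), with mean (3+k)/(3+14+k).
Set (3+k)/(17+k) > 0.22 and solve: k > (0.22·17 − 3)/(1 − 0.22) = 0.949.
The smallest integer exceeding 0.949 is 1.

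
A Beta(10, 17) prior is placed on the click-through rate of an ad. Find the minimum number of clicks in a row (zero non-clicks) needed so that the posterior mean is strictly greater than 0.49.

After k clicks and 0 non-clicks the posterior is Beta(10+k, 17), with mean (10+k)/(10+17+k).
Set (10+k)/(27+k) > 0.49 and solve: k > (0.49·27 − 10)/(1 − 0.49) = 6.333.
The smallest integer exceeding 6.333 is 7, and checking k=7: (17)/(34) = 0.5000 > 0.49.

k = 7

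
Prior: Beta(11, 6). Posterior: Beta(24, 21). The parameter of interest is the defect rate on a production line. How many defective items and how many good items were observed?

13 defective items and 15 good items

Beta is conjugate to the binomial likelihood: posterior = Beta(a+s, b+f).
Match parameters: s=24−11=13, f=21−6=15.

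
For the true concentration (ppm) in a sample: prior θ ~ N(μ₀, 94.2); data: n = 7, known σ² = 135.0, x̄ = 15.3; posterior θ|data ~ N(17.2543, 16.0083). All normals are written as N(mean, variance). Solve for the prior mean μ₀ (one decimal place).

With known observation variance, the Normal–Normal posterior has precision τ_n = τ₀ + n/σ² and mean μ_n = (τ₀μ₀ + (n/σ²)x̄)/τ_n.
Here τ₀ = 1/94.2 = 0.010616 and τ_data = 7/135.0 = 0.051852, so τ_n = 0.062468.
Rearranging for μ₀: μ₀ = (μ_n·τ_n − τ_data·x̄)/τ₀ = (17.2543·0.062468 − 0.051852·15.3) / 0.010616 = 0.284506/0.010616 ≈ 26.8.

μ₀ = 26.8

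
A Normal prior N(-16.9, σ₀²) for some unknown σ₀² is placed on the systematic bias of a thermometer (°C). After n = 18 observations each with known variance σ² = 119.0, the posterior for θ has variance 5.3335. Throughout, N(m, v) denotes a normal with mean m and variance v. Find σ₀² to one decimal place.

σ₀² = 27.6

For the Normal–Normal model with known σ², precisions add: τ_n = τ₀ + n/σ².
So 1/σ₀² = 1/5.3335 − 18/119.0 = 0.187494 − 0.151261 = 0.036233.
Hence σ₀² = 1/0.036233 ≈ 27.6.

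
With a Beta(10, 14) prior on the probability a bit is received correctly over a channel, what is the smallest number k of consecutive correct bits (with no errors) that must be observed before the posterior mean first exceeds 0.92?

After k correct bits and 0 errors the posterior is Beta(10+k, 14), with mean (10+k)/(10+14+k).
Set (10+k)/(24+k) > 0.92 and solve: k > (0.92·24 − 10)/(1 − 0.92) = 151.000.
The smallest integer exceeding 151.000 is 152, and checking k=152: (162)/(176) = 0.9205 > 0.92.

k = 152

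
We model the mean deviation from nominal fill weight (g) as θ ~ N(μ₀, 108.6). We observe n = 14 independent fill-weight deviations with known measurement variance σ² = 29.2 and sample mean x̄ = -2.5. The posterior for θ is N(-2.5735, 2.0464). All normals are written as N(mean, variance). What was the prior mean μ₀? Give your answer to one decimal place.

With known observation variance, the Normal–Normal posterior has precision τ_n = τ₀ + n/σ² and mean μ_n = (τ₀μ₀ + (n/σ²)x̄)/τ_n.
Here τ₀ = 1/108.6 = 0.009208 and τ_data = 14/29.2 = 0.479452, so τ_n = 0.488660.
Rearranging for μ₀: μ₀ = (μ_n·τ_n − τ_data·x̄)/τ₀ = (-2.5735·0.488660 − 0.479452·-2.5) / 0.009208 = -0.058937/0.009208 ≈ -6.4.

μ₀ = -6.4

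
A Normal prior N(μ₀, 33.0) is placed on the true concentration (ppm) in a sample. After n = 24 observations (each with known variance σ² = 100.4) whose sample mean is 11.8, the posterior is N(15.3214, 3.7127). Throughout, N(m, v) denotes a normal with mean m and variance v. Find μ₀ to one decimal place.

The posterior mean is a precision-weighted average: μ_n = (τ₀μ₀ + τ_data·x̄)/(τ₀+τ_data), with τ₀=1/σ₀² and τ_data=n/σ².
Here τ₀ = 1/33.0 = 0.030303 and τ_data = 24/100.4 = 0.239044, so τ_n = 0.269347.
Rearranging for μ₀: μ₀ = (μ_n·τ_n − τ_data·x̄)/τ₀ = (15.3214·0.269347 − 0.239044·11.8) / 0.030303 = 1.306054/0.030303 ≈ 43.1.

μ₀ = 43.1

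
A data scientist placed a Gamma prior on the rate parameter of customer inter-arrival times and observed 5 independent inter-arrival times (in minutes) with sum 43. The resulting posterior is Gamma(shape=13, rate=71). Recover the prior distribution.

For an exponential likelihood with a Gamma(α, β) prior on the rate, n observations with total T give posterior Gamma(α+n, β+T).
So α = 13 − 5 = 8 and β = 71 − 43 = 28.

Gamma(shape=8, rate=28)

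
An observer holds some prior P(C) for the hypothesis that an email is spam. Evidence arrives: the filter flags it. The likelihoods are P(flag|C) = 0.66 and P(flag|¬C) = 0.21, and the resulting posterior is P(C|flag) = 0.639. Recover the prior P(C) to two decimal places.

Bayes' rule in odds form gives O(C|E) = O(C)·[P(E|C)/P(E|¬C)], hence O(C) = O(C|E)/LR.
Posterior odds = 0.639/(1−0.639) = 1.7701. LR = 0.66/0.21 = 3.1429.
Prior odds = 1.7701/3.1429 = 0.5632, so P(C) = 0.5632/(1+0.5632) ≈ 0.36.

P(C) = 0.36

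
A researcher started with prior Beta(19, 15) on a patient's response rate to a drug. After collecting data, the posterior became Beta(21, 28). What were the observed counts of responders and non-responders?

Beta is conjugate to the binomial likelihood: posterior = Beta(a+s, b+f).
Match parameters: s=21−19=2, f=28−15=13.

2 responders and 13 non-responders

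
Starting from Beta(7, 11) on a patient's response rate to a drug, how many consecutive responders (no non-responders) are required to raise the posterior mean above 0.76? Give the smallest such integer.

After k responders and 0 non-responders the posterior is Beta(7+k, 11), with mean (7+k)/(7+11+k).
Set (7+k)/(18+k) > 0.76 and solve: k > (0.76·18 − 7)/(1 − 0.76) = 27.833.
The smallest integer exceeding 27.833 is 28.

k = 28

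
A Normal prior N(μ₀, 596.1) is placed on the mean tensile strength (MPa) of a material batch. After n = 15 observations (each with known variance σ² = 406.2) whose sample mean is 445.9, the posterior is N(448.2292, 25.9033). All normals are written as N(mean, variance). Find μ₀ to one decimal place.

The posterior mean is a precision-weighted average: μ_n = (τ₀μ₀ + τ_data·x̄)/(τ₀+τ_data), with τ₀=1/σ₀² and τ_data=n/σ².
Here τ₀ = 1/596.1 = 0.001678 and τ_data = 15/406.2 = 0.036928, so τ_n = 0.038606.
Rearranging for μ₀: μ₀ = (μ_n·τ_n − τ_data·x̄)/τ₀ = (448.2292·0.038606 − 0.036928·445.9) / 0.001678 = 0.838141/0.001678 ≈ 499.5.

μ₀ = 499.5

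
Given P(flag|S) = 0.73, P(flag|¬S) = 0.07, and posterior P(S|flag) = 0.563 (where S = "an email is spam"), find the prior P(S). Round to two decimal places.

Bayes' rule in odds form gives O(S|E) = O(S)·[P(E|S)/P(E|¬S)], hence O(S) = O(S|E)/LR.
Posterior odds = 0.563/(1−0.563) = 1.2883. LR = 0.73/0.07 = 10.4286.
Prior odds = 1.2883/10.4286 = 0.1235, so P(S) = 0.1235/(1+0.1235) ≈ 0.11.

P(S) = 0.11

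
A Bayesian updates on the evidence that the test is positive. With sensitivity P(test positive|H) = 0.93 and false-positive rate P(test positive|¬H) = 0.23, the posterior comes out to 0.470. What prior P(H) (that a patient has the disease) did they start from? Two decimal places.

P(H) = 0.18

Bayes' rule in odds form gives O(H|E) = O(H)·[P(E|H)/P(E|¬H)], hence O(H) = O(H|E)/LR.
Posterior odds = 0.470/(1−0.470) = 0.8868. LR = 0.93/0.23 = 4.0435.
Prior odds = 0.8868/4.0435 = 0.2193, so P(H) = 0.2193/(1+0.2193) ≈ 0.18.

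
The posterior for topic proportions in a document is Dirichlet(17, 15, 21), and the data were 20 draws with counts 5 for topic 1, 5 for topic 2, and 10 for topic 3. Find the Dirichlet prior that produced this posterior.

For a Dirichlet(α) prior with multinomial counts c, the posterior is Dirichlet(α + c) componentwise.
Subtract each count from the matching posterior parameter: 17−5=12, 15−5=10, 21−10=11.

Dirichlet(12, 10, 11)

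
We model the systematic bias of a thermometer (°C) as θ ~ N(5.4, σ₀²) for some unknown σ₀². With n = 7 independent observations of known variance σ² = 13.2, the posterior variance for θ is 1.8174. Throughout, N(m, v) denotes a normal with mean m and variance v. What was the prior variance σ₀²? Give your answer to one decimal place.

σ₀² = 50.2

For the Normal–Normal model with known σ², precisions add: τ_n = τ₀ + n/σ².
So 1/σ₀² = 1/1.8174 − 7/13.2 = 0.550237 − 0.530303 = 0.019934.
Hence σ₀² = 1/0.019934 ≈ 50.2.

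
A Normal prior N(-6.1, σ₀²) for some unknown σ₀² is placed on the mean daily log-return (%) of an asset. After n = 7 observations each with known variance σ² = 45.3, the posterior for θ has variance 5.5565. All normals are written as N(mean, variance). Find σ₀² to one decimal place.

For the Normal–Normal model with known σ², precisions add: τ_n = τ₀ + n/σ².
So 1/σ₀² = 1/5.5565 − 7/45.3 = 0.179969 − 0.154525 = 0.025444.
Hence σ₀² = 1/0.025444 ≈ 39.3.

σ₀² = 39.3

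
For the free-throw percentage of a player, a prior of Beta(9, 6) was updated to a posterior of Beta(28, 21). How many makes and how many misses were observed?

19 makes and 15 misses

A Beta(α, β) prior with s successes and f failures in binomial data gives a Beta(α+s, β+f) posterior.
So s = 28 − 9 = 19 and f = 21 − 6 = 15.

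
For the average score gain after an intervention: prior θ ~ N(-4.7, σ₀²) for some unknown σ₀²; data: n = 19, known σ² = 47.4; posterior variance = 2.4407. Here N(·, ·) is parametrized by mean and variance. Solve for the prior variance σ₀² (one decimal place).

Posterior precision equals prior precision plus data precision: 1/σ_n² = 1/σ₀² + n/σ².
So 1/σ₀² = 1/2.4407 − 19/47.4 = 0.409719 − 0.400844 = 0.008875.
Hence σ₀² = 1/0.008875 ≈ 112.7.

σ₀² = 112.7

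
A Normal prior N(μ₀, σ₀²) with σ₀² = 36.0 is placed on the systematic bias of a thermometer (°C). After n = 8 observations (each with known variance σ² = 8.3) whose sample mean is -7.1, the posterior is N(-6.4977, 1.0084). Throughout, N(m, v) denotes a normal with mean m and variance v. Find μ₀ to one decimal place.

μ₀ = 14.4

With known observation variance, the Normal–Normal posterior has precision τ_n = τ₀ + n/σ² and mean μ_n = (τ₀μ₀ + (n/σ²)x̄)/τ_n.
Here τ₀ = 1/36.0 = 0.027778 and τ_data = 8/8.3 = 0.963855, so τ_n = 0.991633.
Rearranging for μ₀: μ₀ = (μ_n·τ_n − τ_data·x̄)/τ₀ = (-6.4977·0.991633 − 0.963855·-7.1) / 0.027778 = 0.400037/0.027778 ≈ 14.4.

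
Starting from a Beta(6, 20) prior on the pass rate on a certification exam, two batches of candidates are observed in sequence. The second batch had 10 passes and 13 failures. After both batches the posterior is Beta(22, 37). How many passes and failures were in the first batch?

6 passes and 4 failures

Because Beta–binomial updating is additive in the counts, the combined data contributed (α_post−α_prior, β_post−β_prior) successes and failures.
Total across both batches: 22−6=16 passes, 37−20=17 failures.
Subtract the second batch: 16−10=6 passes and 17−13=4 failures.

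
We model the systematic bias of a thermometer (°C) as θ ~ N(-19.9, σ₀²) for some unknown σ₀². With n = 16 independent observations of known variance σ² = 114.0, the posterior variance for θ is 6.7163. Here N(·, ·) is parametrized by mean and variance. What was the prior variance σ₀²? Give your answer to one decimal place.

For the Normal–Normal model with known σ², precisions add: τ_n = τ₀ + n/σ².
So 1/σ₀² = 1/6.7163 − 16/114.0 = 0.148892 − 0.140351 = 0.008541.
Hence σ₀² = 1/0.008541 ≈ 117.1.

σ₀² = 117.1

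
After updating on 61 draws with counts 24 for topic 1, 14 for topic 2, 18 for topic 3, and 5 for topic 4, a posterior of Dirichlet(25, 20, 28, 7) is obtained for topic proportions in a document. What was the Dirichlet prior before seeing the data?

Dirichlet(1, 6, 10, 2)

For a Dirichlet(α) prior with multinomial counts c, the posterior is Dirichlet(α + c) componentwise.
Subtract each count from the matching posterior parameter: 25−24=1, 20−14=6, 28−18=10, 7−5=2.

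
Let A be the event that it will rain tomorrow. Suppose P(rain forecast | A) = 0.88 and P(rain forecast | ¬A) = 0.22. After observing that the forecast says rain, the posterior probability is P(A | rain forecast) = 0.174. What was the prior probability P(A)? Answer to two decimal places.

P(A) = 0.05

In odds form, posterior odds = prior odds × likelihood ratio, so prior odds = posterior odds ÷ LR.
Posterior odds = 0.174/(1−0.174) = 0.2107. LR = 0.88/0.22 = 4.0000.
Prior odds = 0.2107/4.0000 = 0.0527, so P(A) = 0.0527/(1+0.0527) ≈ 0.05.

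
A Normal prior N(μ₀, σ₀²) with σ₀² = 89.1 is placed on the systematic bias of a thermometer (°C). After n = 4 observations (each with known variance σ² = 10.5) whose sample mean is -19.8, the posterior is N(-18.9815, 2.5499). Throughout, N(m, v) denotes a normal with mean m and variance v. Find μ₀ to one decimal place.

μ₀ = 8.8

With known observation variance, the Normal–Normal posterior has precision τ_n = τ₀ + n/σ² and mean μ_n = (τ₀μ₀ + (n/σ²)x̄)/τ_n.
Here τ₀ = 1/89.1 = 0.011223 and τ_data = 4/10.5 = 0.380952, so τ_n = 0.392175.
Rearranging for μ₀: μ₀ = (μ_n·τ_n − τ_data·x̄)/τ₀ = (-18.9815·0.392175 − 0.380952·-19.8) / 0.011223 = 0.098780/0.011223 ≈ 8.8.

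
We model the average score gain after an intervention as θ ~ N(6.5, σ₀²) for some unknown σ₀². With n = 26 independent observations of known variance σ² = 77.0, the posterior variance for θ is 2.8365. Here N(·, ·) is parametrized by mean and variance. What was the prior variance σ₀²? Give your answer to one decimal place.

For the Normal–Normal model with known σ², precisions add: τ_n = τ₀ + n/σ².
So 1/σ₀² = 1/2.8365 − 26/77.0 = 0.352547 − 0.337662 = 0.014885.
Hence σ₀² = 1/0.014885 ≈ 67.2.

σ₀² = 67.2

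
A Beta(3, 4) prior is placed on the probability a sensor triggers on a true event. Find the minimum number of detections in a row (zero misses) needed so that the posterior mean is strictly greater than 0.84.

k = 19

After k detections and 0 misses the posterior is Beta(3+k, 4), with mean (3+k)/(3+4+k).
Set (3+k)/(7+k) > 0.84 and solve: k > (0.84·7 − 3)/(1 − 0.84) = 18.000.
The smallest integer exceeding 18.000 is 19, and checking k=19: (22)/(26) = 0.8462 > 0.84.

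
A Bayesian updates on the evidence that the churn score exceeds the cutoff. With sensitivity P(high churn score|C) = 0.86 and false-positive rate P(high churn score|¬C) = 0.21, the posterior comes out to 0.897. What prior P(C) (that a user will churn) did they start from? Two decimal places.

Bayes' rule in odds form gives O(C|E) = O(C)·[P(E|C)/P(E|¬C)], hence O(C) = O(C|E)/LR.
Posterior odds = 0.897/(1−0.897) = 8.7087. LR = 0.86/0.21 = 4.0952.
Prior odds = 8.7087/4.0952 = 2.1266, so P(C) = 2.1266/(1+2.1266) ≈ 0.68.

P(C) = 0.68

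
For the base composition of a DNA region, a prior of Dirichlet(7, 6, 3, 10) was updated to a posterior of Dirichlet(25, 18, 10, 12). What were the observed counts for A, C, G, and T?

For a Dirichlet(α) prior with multinomial counts c, the posterior is Dirichlet(α + c) componentwise.
Counts are posterior − prior componentwise: 25−7=18, 18−6=12, 10−3=7, 12−10=2.

counts (18, 12, 7, 2)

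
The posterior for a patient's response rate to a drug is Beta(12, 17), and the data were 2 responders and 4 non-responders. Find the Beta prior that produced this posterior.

Beta is conjugate to the binomial likelihood: posterior = Beta(α+s, β+f).
So α = 12 − 2 = 10 and β = 17 − 4 = 13.

Beta(10, 13)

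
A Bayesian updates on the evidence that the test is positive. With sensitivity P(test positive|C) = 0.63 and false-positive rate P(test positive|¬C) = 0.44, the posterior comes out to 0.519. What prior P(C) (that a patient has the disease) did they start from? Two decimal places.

Bayes' rule in odds form gives O(C|E) = O(C)·[P(E|C)/P(E|¬C)], hence O(C) = O(C|E)/LR.
Posterior odds = 0.519/(1−0.519) = 1.0790. LR = 0.63/0.44 = 1.4318.
Prior odds = 1.0790/1.4318 = 0.7536, so P(C) = 0.7536/(1+0.7536) ≈ 0.43.

P(C) = 0.43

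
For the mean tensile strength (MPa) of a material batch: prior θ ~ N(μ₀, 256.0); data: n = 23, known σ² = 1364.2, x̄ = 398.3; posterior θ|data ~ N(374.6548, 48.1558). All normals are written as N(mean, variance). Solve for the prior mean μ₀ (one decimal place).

With known observation variance, the Normal–Normal posterior has precision τ_n = τ₀ + n/σ² and mean μ_n = (τ₀μ₀ + (n/σ²)x̄)/τ_n.
Here τ₀ = 1/256.0 = 0.003906 and τ_data = 23/1364.2 = 0.016860, so τ_n = 0.020766.
Rearranging for μ₀: μ₀ = (μ_n·τ_n − τ_data·x̄)/τ₀ = (374.6548·0.020766 − 0.016860·398.3) / 0.003906 = 1.064744/0.003906 ≈ 272.6.

μ₀ = 272.6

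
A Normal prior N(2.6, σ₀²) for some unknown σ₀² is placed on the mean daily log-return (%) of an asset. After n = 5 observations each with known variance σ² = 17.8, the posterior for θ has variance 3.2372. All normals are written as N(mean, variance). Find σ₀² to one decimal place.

σ₀² = 35.7

Posterior precision equals prior precision plus data precision: 1/σ_n² = 1/σ₀² + n/σ².
So 1/σ₀² = 1/3.2372 − 5/17.8 = 0.308909 − 0.280899 = 0.028010.
Hence σ₀² = 1/0.028010 ≈ 35.7.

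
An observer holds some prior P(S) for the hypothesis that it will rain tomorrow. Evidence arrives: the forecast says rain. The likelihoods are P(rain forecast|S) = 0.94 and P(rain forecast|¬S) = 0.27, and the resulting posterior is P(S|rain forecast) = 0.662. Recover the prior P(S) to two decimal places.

In odds form, posterior odds = prior odds × likelihood ratio, so prior odds = posterior odds ÷ LR.
Posterior odds = 0.662/(1−0.662) = 1.9586. LR = 0.94/0.27 = 3.4815.
Prior odds = 1.9586/3.4815 = 0.5626, so P(S) = 0.5626/(1+0.5626) ≈ 0.36.

P(S) = 0.36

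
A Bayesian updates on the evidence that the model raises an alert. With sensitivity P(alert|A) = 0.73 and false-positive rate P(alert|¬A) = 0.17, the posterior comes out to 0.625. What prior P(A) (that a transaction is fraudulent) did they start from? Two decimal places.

In odds form, posterior odds = prior odds × likelihood ratio, so prior odds = posterior odds ÷ LR.
Posterior odds = 0.625/(1−0.625) = 1.6667. LR = 0.73/0.17 = 4.2941.
Prior odds = 1.6667/4.2941 = 0.3881, so P(A) = 0.3881/(1+0.3881) ≈ 0.28.

P(A) = 0.28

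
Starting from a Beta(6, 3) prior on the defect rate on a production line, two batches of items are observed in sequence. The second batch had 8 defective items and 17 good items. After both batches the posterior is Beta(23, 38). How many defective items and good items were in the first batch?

9 defective items and 18 good items

Because Beta–binomial updating is additive in the counts, the combined data contributed (α_post−α_prior, β_post−β_prior) successes and failures.
Total across both batches: 23−6=17 defective items, 38−3=35 good items.
Subtract the second batch: 17−8=9 defective items and 35−17=18 good items.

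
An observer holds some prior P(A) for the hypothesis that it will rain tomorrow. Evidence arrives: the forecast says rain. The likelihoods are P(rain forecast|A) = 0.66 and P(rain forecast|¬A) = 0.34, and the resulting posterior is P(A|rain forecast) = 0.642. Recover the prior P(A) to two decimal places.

P(A) = 0.48

In odds form, posterior odds = prior odds × likelihood ratio, so prior odds = posterior odds ÷ LR.
Posterior odds = 0.642/(1−0.642) = 1.7933. LR = 0.66/0.34 = 1.9412.
Prior odds = 1.7933/1.9412 = 0.9238, so P(A) = 0.9238/(1+0.9238) ≈ 0.48.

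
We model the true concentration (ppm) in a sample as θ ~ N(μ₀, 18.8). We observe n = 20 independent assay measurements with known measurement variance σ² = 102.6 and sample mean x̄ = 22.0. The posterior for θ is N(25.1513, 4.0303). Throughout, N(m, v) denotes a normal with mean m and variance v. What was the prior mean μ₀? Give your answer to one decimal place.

The posterior mean is a precision-weighted average: μ_n = (τ₀μ₀ + τ_data·x̄)/(τ₀+τ_data), with τ₀=1/σ₀² and τ_data=n/σ².
Here τ₀ = 1/18.8 = 0.053191 and τ_data = 20/102.6 = 0.194932, so τ_n = 0.248123.
Rearranging for μ₀: μ₀ = (μ_n·τ_n − τ_data·x̄)/τ₀ = (25.1513·0.248123 − 0.194932·22.0) / 0.053191 = 1.952112/0.053191 ≈ 36.7.

μ₀ = 36.7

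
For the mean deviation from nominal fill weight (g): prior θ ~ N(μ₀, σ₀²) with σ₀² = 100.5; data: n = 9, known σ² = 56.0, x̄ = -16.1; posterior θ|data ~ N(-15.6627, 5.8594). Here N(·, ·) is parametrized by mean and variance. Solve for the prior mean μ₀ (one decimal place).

μ₀ = -8.6

With known observation variance, the Normal–Normal posterior has precision τ_n = τ₀ + n/σ² and mean μ_n = (τ₀μ₀ + (n/σ²)x̄)/τ_n.
Here τ₀ = 1/100.5 = 0.009950 and τ_data = 9/56.0 = 0.160714, so τ_n = 0.170664.
Rearranging for μ₀: μ₀ = (μ_n·τ_n − τ_data·x̄)/τ₀ = (-15.6627·0.170664 − 0.160714·-16.1) / 0.009950 = -0.085564/0.009950 ≈ -8.6.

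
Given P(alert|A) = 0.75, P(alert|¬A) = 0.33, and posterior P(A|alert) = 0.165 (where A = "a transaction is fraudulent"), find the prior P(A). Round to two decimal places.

In odds form, posterior odds = prior odds × likelihood ratio, so prior odds = posterior odds ÷ LR.
Posterior odds = 0.165/(1−0.165) = 0.1976. LR = 0.75/0.33 = 2.2727.
Prior odds = 0.1976/2.2727 = 0.0869, so P(A) = 0.0869/(1+0.0869) ≈ 0.08.

P(A) = 0.08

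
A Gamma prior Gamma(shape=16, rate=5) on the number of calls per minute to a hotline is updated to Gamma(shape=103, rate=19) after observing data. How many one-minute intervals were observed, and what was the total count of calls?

n = 14 one-minute intervals with total 87 calls

A Gamma(α, β) prior (rate parametrization) on a Poisson rate with n observations summing to S gives posterior Gamma(α+S, β+n).
Matching: Σxᵢ = 103 − 16 = 87 and n = 19 − 5 = 14.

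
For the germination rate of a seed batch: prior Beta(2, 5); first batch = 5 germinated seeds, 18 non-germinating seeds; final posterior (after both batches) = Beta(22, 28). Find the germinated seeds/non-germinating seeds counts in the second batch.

Because Beta–binomial updating is additive in the counts, the combined data contributed (α_post−α_prior, β_post−β_prior) successes and failures.
Total across both batches: 22−2=20 germinated seeds, 28−5=23 non-germinating seeds.
Subtract the first batch: 20−5=15 germinated seeds and 23−18=5 non-germinating seeds.

15 germinated seeds and 5 non-germinating seeds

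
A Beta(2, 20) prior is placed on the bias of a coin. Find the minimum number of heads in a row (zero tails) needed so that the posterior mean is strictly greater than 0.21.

k = 4

After k heads and 0 tails the posterior is Beta(2+k, 20), with mean (2+k)/(2+20+k).
Set (2+k)/(22+k) > 0.21 and solve: k > (0.21·22 − 2)/(1 − 0.21) = 3.316.
The smallest integer exceeding 3.316 is 4.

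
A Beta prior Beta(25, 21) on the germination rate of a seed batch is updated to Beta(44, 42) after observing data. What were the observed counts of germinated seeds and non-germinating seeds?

Beta is conjugate to the binomial likelihood: posterior = Beta(a+s, b+f).
Match parameters: s=44−25=19, f=42−21=21.

19 germinated seeds and 21 non-germinating seeds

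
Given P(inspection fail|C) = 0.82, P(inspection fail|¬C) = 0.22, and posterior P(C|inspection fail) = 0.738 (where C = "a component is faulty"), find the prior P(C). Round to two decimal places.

In odds form, posterior odds = prior odds × likelihood ratio, so prior odds = posterior odds ÷ LR.
Posterior odds = 0.738/(1−0.738) = 2.8168. LR = 0.82/0.22 = 3.7273.
Prior odds = 2.8168/3.7273 = 0.7557, so P(C) = 0.7557/(1+0.7557) ≈ 0.43.

P(C) = 0.43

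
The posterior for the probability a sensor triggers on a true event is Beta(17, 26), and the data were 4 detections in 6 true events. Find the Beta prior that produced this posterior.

Beta(13, 24)

Under Beta–binomial conjugacy the posterior parameters are (α+s, β+f).
Subtract the data counts: 17−4=13, 26−2=24.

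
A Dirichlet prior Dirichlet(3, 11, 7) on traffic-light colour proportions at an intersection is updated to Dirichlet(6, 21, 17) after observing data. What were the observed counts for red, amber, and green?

counts (3, 10, 10)

For a Dirichlet(α) prior with multinomial counts c, the posterior is Dirichlet(α + c) componentwise.
Counts are posterior − prior componentwise: 6−3=3, 21−11=10, 17−7=10.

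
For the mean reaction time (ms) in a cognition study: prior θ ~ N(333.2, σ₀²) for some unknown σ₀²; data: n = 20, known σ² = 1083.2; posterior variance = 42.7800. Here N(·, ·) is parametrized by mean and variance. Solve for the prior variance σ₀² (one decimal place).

σ₀² = 203.6

Posterior precision equals prior precision plus data precision: 1/σ_n² = 1/σ₀² + n/σ².
So 1/σ₀² = 1/42.7800 − 20/1083.2 = 0.023375 − 0.018464 = 0.004911.
Hence σ₀² = 1/0.004911 ≈ 203.6.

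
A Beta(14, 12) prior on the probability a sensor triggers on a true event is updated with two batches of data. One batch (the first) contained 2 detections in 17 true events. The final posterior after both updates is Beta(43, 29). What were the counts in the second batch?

27 detections and 2 misses

Sequential conjugate updates are equivalent to a single update on the pooled data, so total successes = posterior α − prior α and total failures = posterior β − prior β.
Total across both batches: 43−14=29 detections, 29−12=17 misses.
Subtract the first batch: 29−2=27 detections and 17−15=2 misses.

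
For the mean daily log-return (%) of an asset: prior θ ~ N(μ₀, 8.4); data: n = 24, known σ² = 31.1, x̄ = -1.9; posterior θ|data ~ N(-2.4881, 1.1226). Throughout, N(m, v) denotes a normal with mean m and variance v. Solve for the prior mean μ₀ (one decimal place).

With known observation variance, the Normal–Normal posterior has precision τ_n = τ₀ + n/σ² and mean μ_n = (τ₀μ₀ + (n/σ²)x̄)/τ_n.
Here τ₀ = 1/8.4 = 0.119048 and τ_data = 24/31.1 = 0.771704, so τ_n = 0.890752.
Rearranging for μ₀: μ₀ = (μ_n·τ_n − τ_data·x̄)/τ₀ = (-2.4881·0.890752 − 0.771704·-1.9) / 0.119048 = -0.750042/0.119048 ≈ -6.3.

μ₀ = -6.3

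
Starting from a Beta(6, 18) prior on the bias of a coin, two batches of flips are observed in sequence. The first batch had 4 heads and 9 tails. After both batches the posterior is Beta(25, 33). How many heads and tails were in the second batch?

Sequential conjugate updates are equivalent to a single update on the pooled data, so total successes = posterior α − prior α and total failures = posterior β − prior β.
Total across both batches: 25−6=19 heads, 33−18=15 tails.
Subtract the first batch: 19−4=15 heads and 15−9=6 tails.

15 heads and 6 tails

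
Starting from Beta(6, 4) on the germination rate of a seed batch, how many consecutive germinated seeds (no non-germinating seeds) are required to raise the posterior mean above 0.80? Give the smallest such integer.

After k germinated seeds and 0 non-germinating seeds the posterior is Beta(6+k, 4), with mean (6+k)/(6+4+k).
Set (6+k)/(10+k) > 0.80 and solve: k > (0.80·10 − 6)/(1 − 0.80) = 10.000.
The smallest integer exceeding 10.000 is 11, and checking k=11: (17)/(21) = 0.8095 > 0.80.

k = 11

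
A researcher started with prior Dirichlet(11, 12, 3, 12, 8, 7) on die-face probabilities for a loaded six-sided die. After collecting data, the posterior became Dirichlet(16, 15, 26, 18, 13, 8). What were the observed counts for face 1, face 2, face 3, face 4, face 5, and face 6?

counts (5, 3, 23, 6, 5, 1)

For a Dirichlet(α) prior with multinomial counts c, the posterior is Dirichlet(α + c) componentwise.
Counts are posterior − prior componentwise: 16−11=5, 15−12=3, 26−3=23, 18−12=6, 13−8=5, 8−7=1.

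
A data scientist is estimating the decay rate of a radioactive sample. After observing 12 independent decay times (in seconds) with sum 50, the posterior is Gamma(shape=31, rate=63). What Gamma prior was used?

Gamma(shape=19, rate=13)

For an exponential likelihood with a Gamma(α, β) prior on the rate, n observations with total T give posterior Gamma(α+n, β+T).
So α = 31 − 12 = 19 and β = 63 − 50 = 13.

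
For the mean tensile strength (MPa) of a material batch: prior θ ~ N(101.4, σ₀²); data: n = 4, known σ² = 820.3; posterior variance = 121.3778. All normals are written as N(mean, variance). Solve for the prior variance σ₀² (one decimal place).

For the Normal–Normal model with known σ², precisions add: τ_n = τ₀ + n/σ².
So 1/σ₀² = 1/121.3778 − 4/820.3 = 0.008239 − 0.004876 = 0.003363.
Hence σ₀² = 1/0.003363 ≈ 297.4.

σ₀² = 297.4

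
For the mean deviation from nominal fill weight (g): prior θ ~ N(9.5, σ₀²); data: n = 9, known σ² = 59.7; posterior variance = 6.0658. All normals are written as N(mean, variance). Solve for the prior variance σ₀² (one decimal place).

σ₀² = 70.9

For the Normal–Normal model with known σ², precisions add: τ_n = τ₀ + n/σ².
So 1/σ₀² = 1/6.0658 − 9/59.7 = 0.164859 − 0.150754 = 0.014105.
Hence σ₀² = 1/0.014105 ≈ 70.9.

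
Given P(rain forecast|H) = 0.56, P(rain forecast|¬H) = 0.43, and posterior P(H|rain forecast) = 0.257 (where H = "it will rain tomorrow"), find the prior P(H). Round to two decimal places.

Bayes' rule in odds form gives O(H|E) = O(H)·[P(E|H)/P(E|¬H)], hence O(H) = O(H|E)/LR.
Posterior odds = 0.257/(1−0.257) = 0.3459. LR = 0.56/0.43 = 1.3023.
Prior odds = 0.3459/1.3023 = 0.2656, so P(H) = 0.2656/(1+0.2656) ≈ 0.21.

P(H) = 0.21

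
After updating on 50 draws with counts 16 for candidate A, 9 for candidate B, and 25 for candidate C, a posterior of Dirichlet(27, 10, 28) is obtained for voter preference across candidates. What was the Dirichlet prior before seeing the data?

Dirichlet(11, 1, 3)

For a Dirichlet(α) prior with multinomial counts c, the posterior is Dirichlet(α + c) componentwise.
Subtract each count from the matching posterior parameter: 27−16=11, 10−9=1, 28−25=3.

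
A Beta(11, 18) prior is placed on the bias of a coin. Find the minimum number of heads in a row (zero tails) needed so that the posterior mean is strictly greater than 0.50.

After k heads and 0 tails the posterior is Beta(11+k, 18), with mean (11+k)/(11+18+k).
Set (11+k)/(29+k) > 0.50 and solve: k > (0.50·29 − 11)/(1 − 0.50) = 7.000.
The smallest integer exceeding 7.000 is 8.

k = 8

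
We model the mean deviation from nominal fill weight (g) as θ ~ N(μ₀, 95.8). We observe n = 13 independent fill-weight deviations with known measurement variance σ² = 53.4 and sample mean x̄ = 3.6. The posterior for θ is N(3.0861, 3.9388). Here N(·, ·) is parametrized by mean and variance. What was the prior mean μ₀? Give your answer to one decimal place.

μ₀ = -8.9

The posterior mean is a precision-weighted average: μ_n = (τ₀μ₀ + τ_data·x̄)/(τ₀+τ_data), with τ₀=1/σ₀² and τ_data=n/σ².
Here τ₀ = 1/95.8 = 0.010438 and τ_data = 13/53.4 = 0.243446, so τ_n = 0.253884.
Rearranging for μ₀: μ₀ = (μ_n·τ_n − τ_data·x̄)/τ₀ = (3.0861·0.253884 − 0.243446·3.6) / 0.010438 = -0.092894/0.010438 ≈ -8.9.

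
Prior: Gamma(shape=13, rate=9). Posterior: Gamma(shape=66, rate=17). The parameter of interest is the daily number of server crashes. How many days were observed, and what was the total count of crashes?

A Gamma(α, β) prior (rate parametrization) on a Poisson rate with n observations summing to S gives posterior Gamma(α+S, β+n).
Matching: Σxᵢ = 66 − 13 = 53 and n = 17 − 9 = 8.

n = 8 days with total 53 crashes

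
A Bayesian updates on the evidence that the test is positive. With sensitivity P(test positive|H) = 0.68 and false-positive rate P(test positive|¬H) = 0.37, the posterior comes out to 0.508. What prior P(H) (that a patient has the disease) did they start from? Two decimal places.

In odds form, posterior odds = prior odds × likelihood ratio, so prior odds = posterior odds ÷ LR.
Posterior odds = 0.508/(1−0.508) = 1.0325. LR = 0.68/0.37 = 1.8378.
Prior odds = 1.0325/1.8378 = 0.5618, so P(H) = 0.5618/(1+0.5618) ≈ 0.36.

P(H) = 0.36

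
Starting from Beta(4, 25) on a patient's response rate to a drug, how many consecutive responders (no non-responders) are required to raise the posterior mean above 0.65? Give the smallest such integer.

After k responders and 0 non-responders the posterior is Beta(4+k, 25), with mean (4+k)/(4+25+k).
Set (4+k)/(29+k) > 0.65 and solve: k > (0.65·29 − 4)/(1 − 0.65) = 42.429.
The smallest integer exceeding 42.429 is 43, and checking k=43: (47)/(72) = 0.6528 > 0.65.

k = 43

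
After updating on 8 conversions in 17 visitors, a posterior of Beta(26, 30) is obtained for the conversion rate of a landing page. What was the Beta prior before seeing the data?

A Beta(α, β) prior with s successes and f failures in binomial data gives a Beta(α+s, β+f) posterior.
So α = 26 − 8 = 18 and β = 30 − 9 = 21.

Beta(18, 21)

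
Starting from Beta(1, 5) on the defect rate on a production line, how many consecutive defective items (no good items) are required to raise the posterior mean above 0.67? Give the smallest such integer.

k = 10

After k defective items and 0 good items the posterior is Beta(1+k, 5), with mean (1+k)/(1+5+k).
Set (1+k)/(6+k) > 0.67 and solve: k > (0.67·6 − 1)/(1 − 0.67) = 9.152.
The smallest integer exceeding 9.152 is 10.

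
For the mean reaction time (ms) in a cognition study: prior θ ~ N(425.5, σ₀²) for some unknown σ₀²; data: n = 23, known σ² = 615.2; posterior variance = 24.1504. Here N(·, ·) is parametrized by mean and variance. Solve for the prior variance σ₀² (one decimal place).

σ₀² = 248.7

For the Normal–Normal model with known σ², precisions add: τ_n = τ₀ + n/σ².
So 1/σ₀² = 1/24.1504 − 23/615.2 = 0.041407 − 0.037386 = 0.004021.
Hence σ₀² = 1/0.004021 ≈ 248.7.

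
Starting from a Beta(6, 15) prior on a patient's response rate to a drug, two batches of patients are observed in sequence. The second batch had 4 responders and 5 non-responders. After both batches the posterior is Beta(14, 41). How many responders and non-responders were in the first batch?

Because Beta–binomial updating is additive in the counts, the combined data contributed (α_post−α_prior, β_post−β_prior) successes and failures.
Total across both batches: 14−6=8 responders, 41−15=26 non-responders.
Subtract the second batch: 8−4=4 responders and 26−5=21 non-responders.

4 responders and 21 non-responders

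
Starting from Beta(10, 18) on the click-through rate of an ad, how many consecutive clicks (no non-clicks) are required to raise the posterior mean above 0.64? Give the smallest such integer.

After k clicks and 0 non-clicks the posterior is Beta(10+k, 18), with mean (10+k)/(10+18+k).
Set (10+k)/(28+k) > 0.64 and solve: k > (0.64·28 − 10)/(1 − 0.64) = 22.000.
The smallest integer exceeding 22.000 is 23.

k = 23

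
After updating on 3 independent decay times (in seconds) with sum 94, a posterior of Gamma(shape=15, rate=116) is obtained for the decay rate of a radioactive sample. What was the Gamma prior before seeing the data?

Gamma(shape=12, rate=22)

Gamma–exponential conjugacy: posterior shape = α + n, posterior rate = β + Σtᵢ.
So α = 15 − 3 = 12 and β = 116 − 94 = 22.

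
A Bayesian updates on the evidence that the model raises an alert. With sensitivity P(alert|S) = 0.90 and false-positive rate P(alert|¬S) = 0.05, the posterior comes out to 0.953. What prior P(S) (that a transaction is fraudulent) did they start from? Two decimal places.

Bayes' rule in odds form gives O(S|E) = O(S)·[P(E|S)/P(E|¬S)], hence O(S) = O(S|E)/LR.
Posterior odds = 0.953/(1−0.953) = 20.2766. LR = 0.90/0.05 = 18.0000.
Prior odds = 20.2766/18.0000 = 1.1265, so P(S) = 1.1265/(1+1.1265) ≈ 0.53.

P(S) = 0.53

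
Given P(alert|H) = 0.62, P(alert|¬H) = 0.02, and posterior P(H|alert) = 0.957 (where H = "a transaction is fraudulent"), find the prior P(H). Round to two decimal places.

Bayes' rule in odds form gives O(H|E) = O(H)·[P(E|H)/P(E|¬H)], hence O(H) = O(H|E)/LR.
Posterior odds = 0.957/(1−0.957) = 22.2558. LR = 0.62/0.02 = 31.0000.
Prior odds = 22.2558/31.0000 = 0.7179, so P(H) = 0.7179/(1+0.7179) ≈ 0.42.

P(H) = 0.42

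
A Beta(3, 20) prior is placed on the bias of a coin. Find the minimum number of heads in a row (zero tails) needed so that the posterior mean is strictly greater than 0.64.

k = 33

After k heads and 0 tails the posterior is Beta(3+k, 20), with mean (3+k)/(3+20+k).
Set (3+k)/(23+k) > 0.64 and solve: k > (0.64·23 − 3)/(1 − 0.64) = 32.556.
The smallest integer exceeding 32.556 is 33, and checking k=33: (36)/(56) = 0.6429 > 0.64.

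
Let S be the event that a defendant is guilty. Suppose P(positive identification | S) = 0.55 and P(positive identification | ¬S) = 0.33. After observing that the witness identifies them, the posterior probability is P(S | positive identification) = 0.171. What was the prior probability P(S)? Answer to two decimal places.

In odds form, posterior odds = prior odds × likelihood ratio, so prior odds = posterior odds ÷ LR.
Posterior odds = 0.171/(1−0.171) = 0.2063. LR = 0.55/0.33 = 1.6667.
Prior odds = 0.2063/1.6667 = 0.1238, so P(S) = 0.1238/(1+0.1238) ≈ 0.11.

P(S) = 0.11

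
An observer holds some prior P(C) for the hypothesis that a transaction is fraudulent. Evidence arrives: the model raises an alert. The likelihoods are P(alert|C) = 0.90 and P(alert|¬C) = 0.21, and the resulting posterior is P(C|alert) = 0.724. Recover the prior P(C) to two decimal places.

P(C) = 0.38

In odds form, posterior odds = prior odds × likelihood ratio, so prior odds = posterior odds ÷ LR.
Posterior odds = 0.724/(1−0.724) = 2.6232. LR = 0.90/0.21 = 4.2857.
Prior odds = 2.6232/4.2857 = 0.6121, so P(C) = 0.6121/(1+0.6121) ≈ 0.38.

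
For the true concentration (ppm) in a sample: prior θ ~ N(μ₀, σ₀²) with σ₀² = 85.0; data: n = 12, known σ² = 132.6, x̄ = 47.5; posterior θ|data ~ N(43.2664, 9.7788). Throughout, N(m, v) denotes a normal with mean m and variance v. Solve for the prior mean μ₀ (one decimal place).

The posterior mean is a precision-weighted average: μ_n = (τ₀μ₀ + τ_data·x̄)/(τ₀+τ_data), with τ₀=1/σ₀² and τ_data=n/σ².
Here τ₀ = 1/85.0 = 0.011765 and τ_data = 12/132.6 = 0.090498, so τ_n = 0.102263.
Rearranging for μ₀: μ₀ = (μ_n·τ_n − τ_data·x̄)/τ₀ = (43.2664·0.102263 − 0.090498·47.5) / 0.011765 = 0.125897/0.011765 ≈ 10.7.

μ₀ = 10.7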